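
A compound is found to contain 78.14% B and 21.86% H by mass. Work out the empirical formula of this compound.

BH3

Assume 100 g: 78.14 g B, 21.86 g H.
n(B) = 78.14/10.81 = 7.228, n(H) = 21.86/1.008 = 21.69
Smallest is B at 7.228 mol; normalising gives B 1.000, H 3.000
≈ 1:3 → BH3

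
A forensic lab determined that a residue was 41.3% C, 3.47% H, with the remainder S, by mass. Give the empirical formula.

C2H2S

Assume 100 g: 41.3 g C, 3.47 g H, 55.23 g S.
n(C) = 41.3/12.01 = 3.439, n(H) = 3.47/1.008 = 3.442, n(S) = 55.23/32.07 = 1.722
Divide by the smallest (1.722 mol S): C 1.997, H 1.999, S 1.000
Ratio ≈ 2:2:1, so the empirical formula is C2H2S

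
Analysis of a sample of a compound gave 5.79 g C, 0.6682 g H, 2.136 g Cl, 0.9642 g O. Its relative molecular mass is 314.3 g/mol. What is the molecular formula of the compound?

C16H22Cl2O2

n(C) = 5.79/12.01 = 0.4821, n(H) = 0.6682/1.008 = 0.6629, n(Cl) = 2.136/35.45 = 0.06025, n(O) = 0.9642/16.00 = 0.06026
Divide by the smallest (0.06025 mol Cl): C 8.001, H 11.002, Cl 1.000, O 1.000
Ratio ≈ 8:11:1:1, so the empirical formula is C8H11ClO
Empirical-formula mass = 158.62 g/mol
n = 314.3 / 158.62 = 1.98 ≈ 2
Molecular formula = (C8H11ClO)×2 = C16H22Cl2O2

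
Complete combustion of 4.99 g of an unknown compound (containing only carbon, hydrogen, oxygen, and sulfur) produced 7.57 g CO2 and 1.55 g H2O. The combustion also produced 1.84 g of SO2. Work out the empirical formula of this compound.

C6H6O4S

mol C = 7.57 / 44.01 = 0.1720; mass C = 0.1720 × 12.01 = 2.066 g
mol H = 2 × (1.55 / 18.02) = 0.1720; mass H = 0.1720 × 1.008 = 0.1734 g
mol S = 1.84 / 64.07 = 0.02872; mass S = 0.9210 g
mass O = 4.99 − (3.160) = 1.830 g → mol O = 0.1144
Smallest is S at 0.02872 mol; normalising gives C 5.989, H 5.990, O 3.982, S 1.000
Ratio ≈ 6:6:4:1, so the empirical formula is C6H6O4S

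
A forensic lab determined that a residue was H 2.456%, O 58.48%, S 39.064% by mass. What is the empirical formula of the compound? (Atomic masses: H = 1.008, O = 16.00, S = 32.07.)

H2O3S

Assume 100 g: 2.456 g H, 58.48 g O, 39.064 g S.
H: 2.456 g ÷ 1.008 g/mol = 2.437 mol
O: 58.48 g ÷ 16.00 g/mol = 3.655 mol
S: 39.064 g ÷ 32.07 g/mol = 1.218 mol
Ratios (÷ 1.218): H 2.000, O 3.001, S 1.000
→ H2O3S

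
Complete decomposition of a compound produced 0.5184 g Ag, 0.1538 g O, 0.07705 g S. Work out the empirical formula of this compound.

Ag2O4S

Moles — Ag: 0.5184 / 107.87 = 0.004806 mol; O: 0.1538 / 16.00 = 0.009612 mol; S: 0.07705 / 32.07 = 0.002403 mol
Divide by the smallest (0.002403 mol S): Ag 2.000, O 4.001, S 1.000
≈ 2:4:1 → Ag2O4S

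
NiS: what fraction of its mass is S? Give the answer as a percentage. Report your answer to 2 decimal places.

Molar mass = 1(58.69) + 1(32.07) = 90.760 g/mol
Mass of S per mole = 1 × 32.07 = 32.070 g
% S = 32.070 / 90.760 × 100 = 35.33%

35.33%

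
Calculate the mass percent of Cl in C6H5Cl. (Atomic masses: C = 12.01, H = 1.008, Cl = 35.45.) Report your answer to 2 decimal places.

31.50%

Molar mass = 6(12.01) + 5(1.008) + 1(35.45) = 112.550 g/mol
Mass of Cl per mole = 1 × 35.45 = 35.450 g
% Cl = 35.450 / 112.550 × 100 = 31.50%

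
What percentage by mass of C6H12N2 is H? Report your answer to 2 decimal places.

Molar mass = 6(12.01) + 12(1.008) + 2(14.01) = 112.176 g/mol
Mass of H per mole = 12 × 1.008 = 12.096 g
% H = 12.096 / 112.176 × 100 = 10.78%

10.78%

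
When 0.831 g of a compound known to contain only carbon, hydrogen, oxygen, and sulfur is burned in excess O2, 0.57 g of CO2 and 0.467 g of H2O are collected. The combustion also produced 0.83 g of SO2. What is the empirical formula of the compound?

mol C = 0.57 / 44.01 = 0.01295; mass C = 0.01295 × 12.01 = 0.1555 g
mol H = 2 × (0.467 / 18.02) = 0.05183; mass H = 0.05183 × 1.008 = 0.05225 g
mol S = 0.83 / 64.07 = 0.01295; mass S = 0.4155 g
mass O = 0.831 − (0.6232) = 0.2078 g → mol O = 0.01298
Divide by the smallest (0.01295 mol C): C 1.000, H 4.002, O 1.003, S 1.000
Ratio ≈ 1:4:1:1, so the empirical formula is CH4OS

CH4OS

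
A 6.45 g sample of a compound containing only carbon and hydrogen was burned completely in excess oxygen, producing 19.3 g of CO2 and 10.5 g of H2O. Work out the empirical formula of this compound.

C3H8

mol C = 19.3 / 44.01 = 0.4385; mass C = 0.4385 × 12.01 = 5.267 g
mol H = 2 × (10.5 / 18.02) = 1.165; mass H = 1.165 × 1.008 = 1.175 g
Divide by the smallest (0.4385 mol C): C 1.000, H 2.657
Multiply by 3: C 3.00, H 7.97 → C3H8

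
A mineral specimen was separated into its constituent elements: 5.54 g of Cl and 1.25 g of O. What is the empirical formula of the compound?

n(Cl) = 5.54/35.45 = 0.1563, n(O) = 1.25/16.00 = 0.07812
Divide by the smallest (0.07812 mol O): Cl 2.000, O 1.000
≈ 2:1 → Cl2O

Cl2O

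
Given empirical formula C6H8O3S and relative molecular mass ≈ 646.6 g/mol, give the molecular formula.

C24H32O12S4

Empirical-formula mass = 160.19 g/mol
n = 646.6 / 160.19 = 4.04 ≈ 4
Molecular formula = (C6H8O3S)4 = C24H32O12S4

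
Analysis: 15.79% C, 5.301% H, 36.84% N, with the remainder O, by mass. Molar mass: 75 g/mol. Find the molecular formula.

Assume 100 g: 15.79 g C, 5.301 g H, 36.84 g N, 42.069 g O.
Moles — C: 15.79 / 12.01 = 1.315 mol; H: 5.301 / 1.008 = 5.259 mol; N: 36.84 / 14.01 = 2.63 mol; O: 42.069 / 16.00 = 2.629 mol
Smallest is C at 1.315 mol; normalising gives C 1.000, H 4.000, N 2.000, O 2.000
→ CH4N2O2
Empirical-formula mass = 76.06 g/mol
n = 75 / 76.06 = 0.99 ≈ 1
Molecular formula = empirical formula = CH4N2O2

CH4N2O2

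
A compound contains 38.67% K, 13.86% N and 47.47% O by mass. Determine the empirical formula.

Assume 100 g: 38.67 g K, 13.86 g N, 47.47 g O.
n(K) = 38.67/39.10 = 0.989, n(N) = 13.86/14.01 = 0.9893, n(O) = 47.47/16.00 = 2.967
Smallest is K at 0.989 mol; normalising gives K 1.000, N 1.000, O 3.000
→ KNO3

KNO3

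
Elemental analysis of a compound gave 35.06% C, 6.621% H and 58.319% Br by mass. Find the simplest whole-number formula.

Assume 100 g: 35.06 g C, 6.621 g H, 58.319 g Br.
Moles — C: 35.06 / 12.01 = 2.919 mol; H: 6.621 / 1.008 = 6.568 mol; Br: 58.319 / 79.90 = 0.7299 mol
Smallest is Br at 0.7299 mol; normalising gives C 3.999, H 8.999, Br 1.000
→ C4H9Br

C4H9Br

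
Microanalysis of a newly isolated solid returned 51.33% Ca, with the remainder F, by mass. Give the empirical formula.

CaF2

Assume 100 g: 51.33 g Ca, 48.67 g F.
n(Ca) = 51.33/40.08 = 1.281, n(F) = 48.67/19.00 = 2.562
Ratios (÷ 1.281): Ca 1.000, F 2.000
≈ 1:2 → CaF2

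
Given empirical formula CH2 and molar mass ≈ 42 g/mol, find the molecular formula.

C3H6

Empirical-formula mass = 14.03 g/mol
n = 42 / 14.03 = 2.99 ≈ 3
Molecular formula = (CH2)3 = C3H6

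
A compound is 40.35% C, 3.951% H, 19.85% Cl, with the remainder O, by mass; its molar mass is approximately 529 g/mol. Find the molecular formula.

C18H21Cl3O12

Assume 100 g: 40.35 g C, 3.951 g H, 19.85 g Cl, 35.849 g O.
n(C) = 40.35/12.01 = 3.36, n(H) = 3.951/1.008 = 3.92, n(Cl) = 19.85/35.45 = 0.5599, n(O) = 35.849/16.00 = 2.241
Smallest is Cl at 0.5599 mol; normalising gives C 6.000, H 7.000, Cl 1.000, O 4.001
≈ 6:7:1:4 → C6H7ClO4
Empirical-formula mass = 178.57 g/mol
n = 529 / 178.57 = 2.96 ≈ 3
Molecular formula = (C6H7ClO4)×3 = C18H21Cl3O12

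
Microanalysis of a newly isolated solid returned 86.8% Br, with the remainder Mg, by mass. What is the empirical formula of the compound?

Assume 100 g: 86.8 g Br, 13.2 g Mg.
Br: 86.8 g ÷ 79.90 g/mol = 1.086 mol
Mg: 13.2 g ÷ 24.31 g/mol = 0.543 mol
Ratios (÷ 0.543): Br 2.001, Mg 1.000
≈ 2:1 → Br2Mg

Br2Mg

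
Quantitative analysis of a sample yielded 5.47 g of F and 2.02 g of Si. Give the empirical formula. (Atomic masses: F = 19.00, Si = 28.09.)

F4Si

Moles — F: 5.47 / 19.00 = 0.2879 mol; Si: 2.02 / 28.09 = 0.07191 mol
Ratios (÷ 0.07191): F 4.003, Si 1.000
Ratio ≈ 4:1, so the empirical formula is F4Si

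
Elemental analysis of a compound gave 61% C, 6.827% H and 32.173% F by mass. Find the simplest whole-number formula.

Assume 100 g: 61 g C, 6.827 g H, 32.173 g F.
Moles — C: 61 / 12.01 = 5.079 mol; H: 6.827 / 1.008 = 6.773 mol; F: 32.173 / 19.00 = 1.693 mol
Smallest is F at 1.693 mol; normalising gives C 3.000, H 4.000, F 1.000
→ C3H4F

C3H4F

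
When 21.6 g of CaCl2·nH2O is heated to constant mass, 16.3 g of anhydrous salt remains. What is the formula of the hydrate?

Mass of water lost = 21.6 − 16.3 = 5.3 g → 5.3 / 18.02 = 0.2941 mol H2O
Molar mass of CaCl2 = 110.98 g/mol → mol CaCl2 = 16.3 / 110.98 = 0.1469
n = 0.2941 / 0.1469 = 2.00 ≈ 2 → CaCl2·2H2O

CaCl2·2H2O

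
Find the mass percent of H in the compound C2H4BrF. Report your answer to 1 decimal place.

3.2%

Molar mass = 2(12.01) + 4(1.008) + 1(79.90) + 1(19.00) = 126.952 g/mol
Mass of H per mole = 4 × 1.008 = 4.032 g
% H = 4.032 / 126.952 × 100 = 3.2%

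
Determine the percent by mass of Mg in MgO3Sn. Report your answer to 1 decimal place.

12.7%

Molar mass = 1(24.31) + 3(16.00) + 1(118.71) = 191.020 g/mol
Mass of Mg per mole = 1 × 24.31 = 24.310 g
% Mg = 24.310 / 191.020 × 100 = 12.7%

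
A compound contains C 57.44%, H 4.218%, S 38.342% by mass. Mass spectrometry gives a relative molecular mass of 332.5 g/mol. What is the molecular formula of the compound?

Assume 100 g: 57.44 g C, 4.218 g H, 38.342 g S.
C: 57.44 g ÷ 12.01 g/mol = 4.783 mol
H: 4.218 g ÷ 1.008 g/mol = 4.185 mol
S: 38.342 g ÷ 32.07 g/mol = 1.196 mol
Ratios (÷ 1.196): C 4.000, H 3.500, S 1.000
×2: C 8.00, H 7.00, S 2.00 → C8H7S2
Empirical-formula mass = 167.28 g/mol
n = 332.5 / 167.28 = 1.99 ≈ 2
Molecular formula = (C8H7S2)×2 = C16H14S4

C16H14S4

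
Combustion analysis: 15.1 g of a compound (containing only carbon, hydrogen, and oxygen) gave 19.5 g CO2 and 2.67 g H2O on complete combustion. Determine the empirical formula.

mol C = 19.5 / 44.01 = 0.4431; mass C = 0.4431 × 12.01 = 5.321 g
mol H = 2 × (2.67 / 18.02) = 0.2963; mass H = 0.2963 × 1.008 = 0.2987 g
mass O = 15.1 − (5.620) = 9.480 g → mol O = 0.5925
Ratios (÷ 0.2963): C 1.495, H 1.000, O 1.999
Scaling by 2: C 2.99, H 2.00, O 4.00 → C3H2O4

C3H2O4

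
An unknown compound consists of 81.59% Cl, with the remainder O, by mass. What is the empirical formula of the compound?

Cl2O

Assume 100 g: 81.59 g Cl, 18.41 g O.
n(Cl) = 81.59/35.45 = 2.302, n(O) = 18.41/16.00 = 1.151
Smallest is O at 1.151 mol; normalising gives Cl 2.000, O 1.000
≈ 2:1 → Cl2O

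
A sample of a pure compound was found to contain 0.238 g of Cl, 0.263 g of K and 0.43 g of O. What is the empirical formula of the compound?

Cl: 0.238 g ÷ 35.45 g/mol = 0.006714 mol
K: 0.263 g ÷ 39.10 g/mol = 0.006726 mol
O: 0.43 g ÷ 16.00 g/mol = 0.02687 mol
Divide by the smallest (0.006714 mol Cl): Cl 1.000, K 1.002, O 4.003
≈ 1:1:4 → ClKO4

ClKO4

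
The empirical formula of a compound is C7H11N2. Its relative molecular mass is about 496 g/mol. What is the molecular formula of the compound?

Empirical-formula mass = 123.18 g/mol
n = 496 / 123.18 = 4.03 ≈ 4
Molecular formula = (C7H11N2)4 = C28H44N8

C28H44N8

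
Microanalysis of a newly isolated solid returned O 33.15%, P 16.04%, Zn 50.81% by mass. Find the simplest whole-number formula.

Assume 100 g: 33.15 g O, 16.04 g P, 50.81 g Zn.
n(O) = 33.15/16.00 = 2.072, n(P) = 16.04/30.97 = 0.5179, n(Zn) = 50.81/65.38 = 0.7771
Ratios (÷ 0.5179): O 4.000, P 1.000, Zn 1.501
Multiply by 2: O 8.00, P 2.00, Zn 3.00 → O8P2Zn3

O8P2Zn3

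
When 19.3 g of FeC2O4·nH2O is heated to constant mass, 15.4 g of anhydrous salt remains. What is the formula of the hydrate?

FeC2O4·2H2O

Mass of water lost = 19.3 − 15.4 = 3.9 g → 3.9 / 18.02 = 0.2164 mol H2O
Molar mass of FeC2O4 = 143.87 g/mol → mol FeC2O4 = 15.4 / 143.87 = 0.107
n = 0.2164 / 0.107 = 2.02 ≈ 2 → FeC2O4·2H2O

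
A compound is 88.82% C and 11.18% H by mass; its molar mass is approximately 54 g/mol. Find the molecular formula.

C4H6

Assume 100 g: 88.82 g C, 11.18 g H.
Moles — C: 88.82 / 12.01 = 7.396 mol; H: 11.18 / 1.008 = 11.09 mol
Divide by the smallest (7.396 mol C): C 1.000, H 1.500
Multiply by 2: C 2.00, H 3.00 → C2H3
Empirical-formula mass = 27.04 g/mol
n = 54 / 27.04 = 2.00 ≈ 2
Molecular formula = (C2H3)×2 = C4H6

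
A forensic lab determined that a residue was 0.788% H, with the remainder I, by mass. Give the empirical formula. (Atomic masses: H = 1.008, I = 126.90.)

Assume 100 g: 0.788 g H, 99.21 g I.
H: 0.788 g ÷ 1.008 g/mol = 0.7817 mol
I: 99.21 g ÷ 126.90 g/mol = 0.7818 mol
Ratios (÷ 0.7817): H 1.000, I 1.000
→ HI

HI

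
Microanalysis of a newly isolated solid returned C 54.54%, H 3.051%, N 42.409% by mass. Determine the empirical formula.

Assume 100 g: 54.54 g C, 3.051 g H, 42.409 g N.
C: 54.54 g ÷ 12.01 g/mol = 4.541 mol
H: 3.051 g ÷ 1.008 g/mol = 3.027 mol
N: 42.409 g ÷ 14.01 g/mol = 3.027 mol
Smallest is H at 3.027 mol; normalising gives C 1.500, H 1.000, N 1.000
Multiply by 2: C 3.00, H 2.00, N 2.00 → C3H2N2

C3H2N2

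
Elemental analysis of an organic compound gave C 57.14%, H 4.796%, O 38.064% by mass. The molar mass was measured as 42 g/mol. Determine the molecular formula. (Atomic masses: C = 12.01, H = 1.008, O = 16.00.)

C2H2O

Assume 100 g: 57.14 g C, 4.796 g H, 38.064 g O.
n(C) = 57.14/12.01 = 4.758, n(H) = 4.796/1.008 = 4.758, n(O) = 38.064/16.00 = 2.379
Divide by the smallest (2.379 mol O): C 2.000, H 2.000, O 1.000
Ratio ≈ 2:2:1, so the empirical formula is C2H2O
Empirical-formula mass = 42.04 g/mol
n = 42 / 42.04 = 1.00 ≈ 1
Molecular formula = empirical formula = C2H2O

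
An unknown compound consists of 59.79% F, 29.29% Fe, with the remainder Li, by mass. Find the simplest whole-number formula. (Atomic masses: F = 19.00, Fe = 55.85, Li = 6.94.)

Assume 100 g: 59.79 g F, 29.29 g Fe, 10.92 g Li.
Moles — F: 59.79 / 19.00 = 3.147 mol; Fe: 29.29 / 55.85 = 0.5244 mol; Li: 10.92 / 6.94 = 1.573 mol
Divide by the smallest (0.5244 mol Fe): F 6.000, Fe 1.000, Li 3.000
→ F6FeLi3

F6FeLi3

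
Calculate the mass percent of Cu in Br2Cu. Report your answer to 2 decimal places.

Molar mass = 2(79.90) + 1(63.55) = 223.350 g/mol
Mass of Cu per mole = 1 × 63.55 = 63.550 g
% Cu = 63.550 / 223.350 × 100 = 28.45%

28.45%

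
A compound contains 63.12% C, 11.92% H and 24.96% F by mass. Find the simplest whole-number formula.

C4H9F

Assume 100 g: 63.12 g C, 11.92 g H, 24.96 g F.
n(C) = 63.12/12.01 = 5.256, n(H) = 11.92/1.008 = 11.83, n(F) = 24.96/19.00 = 1.314
Smallest is F at 1.314 mol; normalising gives C 4.001, H 9.002, F 1.000
Ratio ≈ 4:9:1, so the empirical formula is C4H9F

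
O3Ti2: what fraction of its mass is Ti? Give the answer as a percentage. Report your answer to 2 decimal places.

66.61%

Molar mass = 3(16.00) + 2(47.87) = 143.740 g/mol
Mass of Ti per mole = 2 × 47.87 = 95.740 g
% Ti = 95.740 / 143.740 × 100 = 66.61%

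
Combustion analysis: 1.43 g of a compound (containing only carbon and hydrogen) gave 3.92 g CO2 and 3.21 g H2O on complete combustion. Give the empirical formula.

mol C = 3.92 / 44.01 = 0.08907; mass C = 0.08907 × 12.01 = 1.070 g
mol H = 2 × (3.21 / 18.02) = 0.3563; mass H = 0.3563 × 1.008 = 0.3591 g
Ratios (÷ 0.08907): C 1.000, H 4.000
≈ 1:4 → CH4

CH4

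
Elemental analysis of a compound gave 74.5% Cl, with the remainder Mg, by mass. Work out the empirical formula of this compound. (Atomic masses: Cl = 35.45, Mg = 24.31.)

Assume 100 g: 74.5 g Cl, 25.5 g Mg.
n(Cl) = 74.5/35.45 = 2.102, n(Mg) = 25.5/24.31 = 1.049
Ratios (÷ 1.049): Cl 2.003, Mg 1.000
≈ 2:1 → Cl2Mg

Cl2Mg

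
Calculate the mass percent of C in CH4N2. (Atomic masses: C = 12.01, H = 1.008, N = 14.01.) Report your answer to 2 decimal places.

27.26%

Molar mass = 1(12.01) + 4(1.008) + 2(14.01) = 44.062 g/mol
Mass of C per mole = 1 × 12.01 = 12.010 g
% C = 12.010 / 44.062 × 100 = 27.26%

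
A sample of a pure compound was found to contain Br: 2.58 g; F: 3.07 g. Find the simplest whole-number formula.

BrF5

Moles — Br: 2.58 / 79.90 = 0.03229 mol; F: 3.07 / 19.00 = 0.1616 mol
Divide by the smallest (0.03229 mol Br): Br 1.000, F 5.004
≈ 1:5 → BrF5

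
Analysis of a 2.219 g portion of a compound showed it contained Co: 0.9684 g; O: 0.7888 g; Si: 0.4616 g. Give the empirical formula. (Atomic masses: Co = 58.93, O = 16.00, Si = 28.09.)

n(Co) = 0.9684/58.93 = 0.01643, n(O) = 0.7888/16.00 = 0.0493, n(Si) = 0.4616/28.09 = 0.01643
Divide by the smallest (0.01643 mol Si): Co 1.000, O 3.000, Si 1.000
→ CoO3Si

CoO3Si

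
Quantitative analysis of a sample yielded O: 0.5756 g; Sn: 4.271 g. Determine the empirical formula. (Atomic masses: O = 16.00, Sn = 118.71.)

OSn

O: 0.5756 g ÷ 16.00 g/mol = 0.03598 mol
Sn: 4.271 g ÷ 118.71 g/mol = 0.03598 mol
Smallest is O at 0.03598 mol; normalising gives O 1.000, Sn 1.000
Ratio ≈ 1:1, so the empirical formula is OSn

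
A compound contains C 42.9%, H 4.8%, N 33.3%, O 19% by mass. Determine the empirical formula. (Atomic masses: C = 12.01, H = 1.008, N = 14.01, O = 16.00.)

C3H4N2O

Assume 100 g: 42.9 g C, 4.8 g H, 33.3 g N, 19 g O.
C: 42.9 g ÷ 12.01 g/mol = 3.572 mol
H: 4.8 g ÷ 1.008 g/mol = 4.762 mol
N: 33.3 g ÷ 14.01 g/mol = 2.377 mol
O: 19 g ÷ 16.00 g/mol = 1.188 mol
Ratios (÷ 1.188): C 3.008, H 4.010, N 2.002, O 1.000
→ C3H4N2O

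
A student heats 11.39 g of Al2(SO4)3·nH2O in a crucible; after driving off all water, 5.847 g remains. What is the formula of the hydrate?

Al2(SO4)3·18H2O

Mass of water lost = 11.39 − 5.847 = 5.543 g → 5.543 / 18.02 = 0.3076 mol H2O
Molar mass of Al2(SO4)3 = 342.17 g/mol → mol Al2(SO4)3 = 5.847 / 342.17 = 0.01709
n = 0.3076 / 0.01709 = 18.00 ≈ 18 → Al2(SO4)3·18H2O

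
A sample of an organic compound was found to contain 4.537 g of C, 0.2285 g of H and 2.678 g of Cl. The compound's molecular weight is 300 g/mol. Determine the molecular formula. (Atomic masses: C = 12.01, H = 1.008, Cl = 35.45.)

Moles — C: 4.537 / 12.01 = 0.3778 mol; H: 0.2285 / 1.008 = 0.2267 mol; Cl: 2.678 / 35.45 = 0.07554 mol
Ratios (÷ 0.07554): C 5.001, H 3.001, Cl 1.000
→ C5H3Cl
Empirical-formula mass = 98.52 g/mol
n = 300 / 98.52 = 3.04 ≈ 3
Molecular formula = (C5H3Cl)×3 = C15H9Cl3

C15H9Cl3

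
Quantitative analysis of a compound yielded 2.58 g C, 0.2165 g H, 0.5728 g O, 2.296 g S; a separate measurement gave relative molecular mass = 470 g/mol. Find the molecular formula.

Moles — C: 2.58 / 12.01 = 0.2148 mol; H: 0.2165 / 1.008 = 0.2148 mol; O: 0.5728 / 16.00 = 0.0358 mol; S: 2.296 / 32.07 = 0.07159 mol
Ratios (÷ 0.0358): C 6.001, H 5.999, O 1.000, S 2.000
→ C6H6OS2
Empirical-formula mass = 158.25 g/mol
n = 470 / 158.25 = 2.97 ≈ 3
Molecular formula = (C6H6OS2)×3 = C18H18O3S6

C18H18O3S6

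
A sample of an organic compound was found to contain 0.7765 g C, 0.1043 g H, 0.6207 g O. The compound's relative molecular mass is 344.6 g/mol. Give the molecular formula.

C15H24O9

n(C) = 0.7765/12.01 = 0.06465, n(H) = 0.1043/1.008 = 0.1035, n(O) = 0.6207/16.00 = 0.03879
Ratios (÷ 0.03879): C 1.667, H 2.667, O 1.000
Scaling by 3: C 5.00, H 8.00, O 3.00 → C5H8O3
Empirical-formula mass = 116.11 g/mol
n = 344.6 / 116.11 = 2.97 ≈ 3
Molecular formula = (C5H8O3)×3 = C15H24O9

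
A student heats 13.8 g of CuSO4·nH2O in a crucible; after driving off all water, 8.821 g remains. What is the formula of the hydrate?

Mass of water lost = 13.8 − 8.821 = 4.979 g → 4.979 / 18.02 = 0.2763 mol H2O
Molar mass of CuSO4 = 159.62 g/mol → mol CuSO4 = 8.821 / 159.62 = 0.05526
n = 0.2763 / 0.05526 = 5.00 ≈ 5 → CuSO4·5H2O

CuSO4·5H2O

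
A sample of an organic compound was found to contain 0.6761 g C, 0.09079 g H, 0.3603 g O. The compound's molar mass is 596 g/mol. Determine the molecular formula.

Moles — C: 0.6761 / 12.01 = 0.05629 mol; H: 0.09079 / 1.008 = 0.09007 mol; O: 0.3603 / 16.00 = 0.02252 mol
Divide by the smallest (0.02252 mol O): C 2.500, H 4.000, O 1.000
Scaling by 2: C 5.00, H 8.00, O 2.00 → C5H8O2
Empirical-formula mass = 100.11 g/mol
n = 596 / 100.11 = 5.95 ≈ 6
Molecular formula = (C5H8O2)×6 = C30H48O12

C30H48O12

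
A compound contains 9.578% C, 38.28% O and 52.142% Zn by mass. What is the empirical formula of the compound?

CO3Zn

Assume 100 g: 9.578 g C, 38.28 g O, 52.142 g Zn.
Moles — C: 9.578 / 12.01 = 0.7975 mol; O: 38.28 / 16.00 = 2.393 mol; Zn: 52.142 / 65.38 = 0.7975 mol
Divide by the smallest (0.7975 mol C): C 1.000, O 3.000, Zn 1.000
Ratio ≈ 1:3:1, so the empirical formula is CO3Zn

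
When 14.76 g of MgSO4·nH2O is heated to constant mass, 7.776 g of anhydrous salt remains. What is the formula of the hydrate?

MgSO4·6H2O

Mass of water lost = 14.76 − 7.776 = 6.984 g → 6.984 / 18.02 = 0.3876 mol H2O
Molar mass of MgSO4 = 120.38 g/mol → mol MgSO4 = 7.776 / 120.38 = 0.0646
n = 0.3876 / 0.0646 = 6.00 ≈ 6 → MgSO4·6H2O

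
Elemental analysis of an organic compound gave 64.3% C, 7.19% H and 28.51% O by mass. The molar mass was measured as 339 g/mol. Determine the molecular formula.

C18H24O6

Assume 100 g: 64.3 g C, 7.19 g H, 28.51 g O.
n(C) = 64.3/12.01 = 5.354, n(H) = 7.19/1.008 = 7.133, n(O) = 28.51/16.00 = 1.782
Divide by the smallest (1.782 mol O): C 3.005, H 4.003, O 1.000
Ratio ≈ 3:4:1, so the empirical formula is C3H4O
Empirical-formula mass = 56.06 g/mol
n = 339 / 56.06 = 6.05 ≈ 6
Molecular formula = (C3H4O)×6 = C18H24O6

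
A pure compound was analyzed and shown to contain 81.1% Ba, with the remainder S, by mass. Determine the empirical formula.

Assume 100 g: 81.1 g Ba, 18.9 g S.
n(Ba) = 81.1/137.33 = 0.5905, n(S) = 18.9/32.07 = 0.5893
Ratios (÷ 0.5893): Ba 1.002, S 1.000
Ratio ≈ 1:1, so the empirical formula is BaS

BaS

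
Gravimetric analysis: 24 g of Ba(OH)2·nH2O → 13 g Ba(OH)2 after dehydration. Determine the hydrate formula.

Ba(OH)2·8H2O

Mass of water lost = 24 − 13 = 11 g → 11 / 18.02 = 0.6104 mol H2O
Molar mass of Ba(OH)2 = 171.35 g/mol → mol Ba(OH)2 = 13 / 171.35 = 0.07587
n = 0.6104 / 0.07587 = 8.05 ≈ 8 → Ba(OH)2·8H2O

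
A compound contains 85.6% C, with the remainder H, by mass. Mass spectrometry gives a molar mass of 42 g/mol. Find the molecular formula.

C3H6

Assume 100 g: 85.6 g C, 14.4 g H.
n(C) = 85.6/12.01 = 7.127, n(H) = 14.4/1.008 = 14.29
Smallest is C at 7.127 mol; normalising gives C 1.000, H 2.004
≈ 1:2 → CH2
Empirical-formula mass = 14.03 g/mol
n = 42 / 14.03 = 2.99 ≈ 3
Molecular formula = (CH2)×3 = C3H6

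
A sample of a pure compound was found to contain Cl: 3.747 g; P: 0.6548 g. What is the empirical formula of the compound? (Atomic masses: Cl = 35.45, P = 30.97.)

Cl: 3.747 g ÷ 35.45 g/mol = 0.1057 mol
P: 0.6548 g ÷ 30.97 g/mol = 0.02114 mol
Smallest is P at 0.02114 mol; normalising gives Cl 4.999, P 1.000
→ Cl5P

Cl5P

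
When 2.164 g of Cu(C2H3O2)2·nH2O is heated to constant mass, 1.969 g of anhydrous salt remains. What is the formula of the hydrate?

Mass of water lost = 2.164 − 1.969 = 0.195 g → 0.195 / 18.02 = 0.01082 mol H2O
Molar mass of Cu(C2H3O2)2 = 181.64 g/mol → mol Cu(C2H3O2)2 = 1.969 / 181.64 = 0.01084
n = 0.01082 / 0.01084 = 1.00 ≈ 1 → Cu(C2H3O2)2·H2O

Cu(C2H3O2)2·H2O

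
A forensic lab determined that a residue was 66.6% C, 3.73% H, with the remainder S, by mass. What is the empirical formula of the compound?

Assume 100 g: 66.6 g C, 3.73 g H, 29.67 g S.
n(C) = 66.6/12.01 = 5.545, n(H) = 3.73/1.008 = 3.7, n(S) = 29.67/32.07 = 0.9252
Smallest is S at 0.9252 mol; normalising gives C 5.994, H 4.000, S 1.000
Ratio ≈ 6:4:1, so the empirical formula is C6H4S

C6H4S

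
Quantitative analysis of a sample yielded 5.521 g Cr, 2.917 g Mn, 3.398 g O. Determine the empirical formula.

Cr2MnO4

Cr: 5.521 g ÷ 52.00 g/mol = 0.1062 mol
Mn: 2.917 g ÷ 54.94 g/mol = 0.05309 mol
O: 3.398 g ÷ 16.00 g/mol = 0.2124 mol
Smallest is Mn at 0.05309 mol; normalising gives Cr 2.000, Mn 1.000, O 4.000
→ Cr2MnO4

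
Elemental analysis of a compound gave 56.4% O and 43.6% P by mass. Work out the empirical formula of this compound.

Assume 100 g: 56.4 g O, 43.6 g P.
n(O) = 56.4/16.00 = 3.525, n(P) = 43.6/30.97 = 1.408
Smallest is P at 1.408 mol; normalising gives O 2.504, P 1.000
Scaling by 2: O 5.01, P 2.00 → O5P2

O5P2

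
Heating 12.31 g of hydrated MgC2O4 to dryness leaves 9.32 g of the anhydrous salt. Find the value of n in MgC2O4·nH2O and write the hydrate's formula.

MgC2O4·2H2O

Mass of water lost = 12.31 − 9.32 = 2.99 g → 2.99 / 18.02 = 0.1659 mol H2O
Molar mass of MgC2O4 = 112.33 g/mol → mol MgC2O4 = 9.32 / 112.33 = 0.08297
n = 0.1659 / 0.08297 = 2.00 ≈ 2 → MgC2O4·2H2O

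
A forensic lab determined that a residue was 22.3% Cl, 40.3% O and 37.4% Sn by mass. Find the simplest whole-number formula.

Cl2O8Sn

Assume 100 g: 22.3 g Cl, 40.3 g O, 37.4 g Sn.
Cl: 22.3 g ÷ 35.45 g/mol = 0.6291 mol
O: 40.3 g ÷ 16.00 g/mol = 2.519 mol
Sn: 37.4 g ÷ 118.71 g/mol = 0.3151 mol
Smallest is Sn at 0.3151 mol; normalising gives Cl 1.997, O 7.995, Sn 1.000
≈ 2:8:1 → Cl2O8Sn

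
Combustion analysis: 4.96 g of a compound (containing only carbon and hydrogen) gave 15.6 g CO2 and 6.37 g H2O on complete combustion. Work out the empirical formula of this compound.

CH2

mol C = 15.6 / 44.01 = 0.3545; mass C = 0.3545 × 12.01 = 4.257 g
mol H = 2 × (6.37 / 18.02) = 0.7070; mass H = 0.7070 × 1.008 = 0.7126 g
Smallest is C at 0.3545 mol; normalising gives C 1.000, H 1.995
→ CH2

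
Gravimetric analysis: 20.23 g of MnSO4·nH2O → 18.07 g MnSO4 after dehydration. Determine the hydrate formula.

MnSO4·H2O

Mass of water lost = 20.23 − 18.07 = 2.16 g → 2.16 / 18.02 = 0.1199 mol H2O
Molar mass of MnSO4 = 151.01 g/mol → mol MnSO4 = 18.07 / 151.01 = 0.1197
n = 0.1199 / 0.1197 = 1.00 ≈ 1 → MnSO4·H2O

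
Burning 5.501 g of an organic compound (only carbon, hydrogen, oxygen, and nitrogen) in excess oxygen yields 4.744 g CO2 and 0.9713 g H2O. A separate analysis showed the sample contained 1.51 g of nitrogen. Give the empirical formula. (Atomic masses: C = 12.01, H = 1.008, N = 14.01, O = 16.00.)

mol C = 4.744 / 44.01 = 0.1078; mass C = 0.1078 × 12.01 = 1.295 g
mol H = 2 × (0.9713 / 18.02) = 0.1078; mass H = 0.1078 × 1.008 = 0.1087 g
mol N = 1.51 / 14.01 = 0.1078
mass O = 5.501 − (2.913) = 2.588 g → mol O = 0.1617
Ratios (÷ 0.1078): C 1.000, H 1.000, N 1.000, O 1.501
Multiply by 2: C 2.00, H 2.00, N 2.00, O 3.00 → C2H2N2O3

C2H2N2O3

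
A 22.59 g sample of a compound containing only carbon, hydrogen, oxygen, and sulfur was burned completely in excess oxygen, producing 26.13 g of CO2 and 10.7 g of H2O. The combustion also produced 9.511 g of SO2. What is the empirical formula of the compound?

mol C = 26.13 / 44.01 = 0.5937; mass C = 0.5937 × 12.01 = 7.131 g
mol H = 2 × (10.7 / 18.02) = 1.188; mass H = 1.188 × 1.008 = 1.197 g
mol S = 9.511 / 64.07 = 0.1484; mass S = 4.761 g
mass O = 22.59 − (13.09) = 9.502 g → mol O = 0.5938
Smallest is S at 0.1484 mol; normalising gives C 4.000, H 8.000, O 4.000, S 1.000
→ C4H8O4S

C4H8O4S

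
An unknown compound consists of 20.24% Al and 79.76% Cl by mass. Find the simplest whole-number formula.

AlCl3

Assume 100 g: 20.24 g Al, 79.76 g Cl.
Moles — Al: 20.24 / 26.98 = 0.7502 mol; Cl: 79.76 / 35.45 = 2.25 mol
Ratios (÷ 0.7502): Al 1.000, Cl 2.999
≈ 1:3 → AlCl3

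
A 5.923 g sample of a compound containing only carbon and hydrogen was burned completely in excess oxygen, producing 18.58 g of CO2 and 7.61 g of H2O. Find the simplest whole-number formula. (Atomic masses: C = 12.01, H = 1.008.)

mol C = 18.58 / 44.01 = 0.4222; mass C = 0.4222 × 12.01 = 5.070 g
mol H = 2 × (7.61 / 18.02) = 0.8446; mass H = 0.8446 × 1.008 = 0.8514 g
Divide by the smallest (0.4222 mol C): C 1.000, H 2.001
→ CH2

CH2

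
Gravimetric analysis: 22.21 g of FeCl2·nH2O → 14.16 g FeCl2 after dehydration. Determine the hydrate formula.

FeCl2·4H2O

Mass of water lost = 22.21 − 14.16 = 8.05 g → 8.05 / 18.02 = 0.4467 mol H2O
Molar mass of FeCl2 = 126.75 g/mol → mol FeCl2 = 14.16 / 126.75 = 0.1117
n = 0.4467 / 0.1117 = 4.00 ≈ 4 → FeCl2·4H2O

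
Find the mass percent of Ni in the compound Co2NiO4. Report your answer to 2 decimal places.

Molar mass = 2(58.93) + 1(58.69) + 4(16.00) = 240.550 g/mol
Mass of Ni per mole = 1 × 58.69 = 58.690 g
% Ni = 58.690 / 240.550 × 100 = 24.40%

24.40%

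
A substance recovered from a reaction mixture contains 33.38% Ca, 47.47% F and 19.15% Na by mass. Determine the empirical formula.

Assume 100 g: 33.38 g Ca, 47.47 g F, 19.15 g Na.
Ca: 33.38 g ÷ 40.08 g/mol = 0.8328 mol
F: 47.47 g ÷ 19.00 g/mol = 2.498 mol
Na: 19.15 g ÷ 22.99 g/mol = 0.833 mol
Smallest is Ca at 0.8328 mol; normalising gives Ca 1.000, F 3.000, Na 1.000
→ CaF3Na

CaF3Na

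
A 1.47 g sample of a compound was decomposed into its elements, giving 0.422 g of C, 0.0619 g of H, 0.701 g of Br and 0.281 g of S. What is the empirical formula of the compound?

C4H7BrS

C: 0.422 g ÷ 12.01 g/mol = 0.03514 mol
H: 0.0619 g ÷ 1.008 g/mol = 0.06141 mol
Br: 0.701 g ÷ 79.90 g/mol = 0.008773 mol
S: 0.281 g ÷ 32.07 g/mol = 0.008762 mol
Smallest is S at 0.008762 mol; normalising gives C 4.010, H 7.008, Br 1.001, S 1.000
Ratio ≈ 4:7:1:1, so the empirical formula is C4H7BrS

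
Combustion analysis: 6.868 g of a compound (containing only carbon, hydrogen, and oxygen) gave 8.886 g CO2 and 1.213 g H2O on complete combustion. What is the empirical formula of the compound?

mol C = 8.886 / 44.01 = 0.2019; mass C = 0.2019 × 12.01 = 2.425 g
mol H = 2 × (1.213 / 18.02) = 0.1346; mass H = 0.1346 × 1.008 = 0.1357 g
mass O = 6.868 − (2.561) = 4.307 g → mol O = 0.2692
Ratios (÷ 0.1346): C 1.500, H 1.000, O 2.000
Scaling by 2: C 3.00, H 2.00, O 4.00 → C3H2O4

C3H2O4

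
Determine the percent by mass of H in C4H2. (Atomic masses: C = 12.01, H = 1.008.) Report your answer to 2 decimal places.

4.03%

Molar mass = 4(12.01) + 2(1.008) = 50.056 g/mol
Mass of H per mole = 2 × 1.008 = 2.016 g
% H = 2.016 / 50.056 × 100 = 4.03%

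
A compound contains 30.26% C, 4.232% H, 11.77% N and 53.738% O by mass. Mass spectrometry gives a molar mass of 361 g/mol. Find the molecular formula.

Assume 100 g: 30.26 g C, 4.232 g H, 11.77 g N, 53.738 g O.
n(C) = 30.26/12.01 = 2.52, n(H) = 4.232/1.008 = 4.198, n(N) = 11.77/14.01 = 0.8401, n(O) = 53.738/16.00 = 3.359
Divide by the smallest (0.8401 mol N): C 2.999, H 4.997, N 1.000, O 3.998
→ C3H5NO4
Empirical-formula mass = 119.08 g/mol
n = 361 / 119.08 = 3.03 ≈ 3
Molecular formula = (C3H5NO4)×3 = C9H15N3O12

C9H15N3O12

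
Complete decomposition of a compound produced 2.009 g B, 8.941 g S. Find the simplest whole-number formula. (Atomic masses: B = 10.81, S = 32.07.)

B2S3

n(B) = 2.009/10.81 = 0.1858, n(S) = 8.941/32.07 = 0.2788
Smallest is B at 0.1858 mol; normalising gives B 1.000, S 1.500
Multiply by 2: B 2.00, S 3.00 → B2S3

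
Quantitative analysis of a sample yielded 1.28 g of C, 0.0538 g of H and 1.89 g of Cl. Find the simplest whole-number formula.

C2HCl

n(C) = 1.28/12.01 = 0.1066, n(H) = 0.0538/1.008 = 0.05337, n(Cl) = 1.89/35.45 = 0.05331
Smallest is Cl at 0.05331 mol; normalising gives C 1.999, H 1.001, Cl 1.000
Ratio ≈ 2:1:1, so the empirical formula is C2HCl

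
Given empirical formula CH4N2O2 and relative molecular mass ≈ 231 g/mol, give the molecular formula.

C3H12N6O6

Empirical-formula mass = 76.06 g/mol
n = 231 / 76.06 = 3.04 ≈ 3
Molecular formula = (CH4N2O2)3 = C3H12N6O6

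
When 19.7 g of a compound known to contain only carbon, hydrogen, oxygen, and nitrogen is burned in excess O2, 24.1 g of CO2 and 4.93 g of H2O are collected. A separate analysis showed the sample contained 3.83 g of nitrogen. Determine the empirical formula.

C2H2NO2

mol C = 24.1 / 44.01 = 0.5476; mass C = 0.5476 × 12.01 = 6.577 g
mol H = 2 × (4.93 / 18.02) = 0.5472; mass H = 0.5472 × 1.008 = 0.5515 g
mol N = 3.83 / 14.01 = 0.2734
mass O = 19.7 − (10.96) = 8.742 g → mol O = 0.5464
Divide by the smallest (0.2734 mol N): C 2.003, H 2.002, N 1.000, O 1.999
→ C2H2NO2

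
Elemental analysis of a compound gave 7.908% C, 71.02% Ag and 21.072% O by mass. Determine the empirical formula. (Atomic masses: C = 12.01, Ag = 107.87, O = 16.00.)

CAgO2

Assume 100 g: 7.908 g C, 71.02 g Ag, 21.072 g O.
Moles — C: 7.908 / 12.01 = 0.6585 mol; Ag: 71.02 / 107.87 = 0.6584 mol; O: 21.072 / 16.00 = 1.317 mol
Divide by the smallest (0.6584 mol Ag): C 1.000, Ag 1.000, O 2.000
Ratio ≈ 1:1:2, so the empirical formula is CAgO2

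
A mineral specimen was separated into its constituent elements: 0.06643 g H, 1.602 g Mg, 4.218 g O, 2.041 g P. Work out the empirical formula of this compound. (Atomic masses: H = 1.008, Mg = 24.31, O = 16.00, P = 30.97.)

HMgO4P

Moles — H: 0.06643 / 1.008 = 0.0659 mol; Mg: 1.602 / 24.31 = 0.0659 mol; O: 4.218 / 16.00 = 0.2636 mol; P: 2.041 / 30.97 = 0.0659 mol
Ratios (÷ 0.0659): H 1.000, Mg 1.000, O 4.000, P 1.000
Ratio ≈ 1:1:4:1, so the empirical formula is HMgO4P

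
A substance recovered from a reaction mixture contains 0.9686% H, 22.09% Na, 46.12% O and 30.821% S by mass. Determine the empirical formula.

Assume 100 g: 0.9686 g H, 22.09 g Na, 46.12 g O, 30.821 g S.
Moles — H: 0.9686 / 1.008 = 0.9609 mol; Na: 22.09 / 22.99 = 0.9609 mol; O: 46.12 / 16.00 = 2.882 mol; S: 30.821 / 32.07 = 0.9611 mol
Ratios (÷ 0.9609): H 1.000, Na 1.000, O 3.000, S 1.000
≈ 1:1:3:1 → HNaO3S

HNaO3S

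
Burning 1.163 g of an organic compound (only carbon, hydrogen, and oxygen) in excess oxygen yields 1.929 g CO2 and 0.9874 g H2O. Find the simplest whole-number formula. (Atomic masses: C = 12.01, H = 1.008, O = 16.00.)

C4H10O3

mol C = 1.929 / 44.01 = 0.04383; mass C = 0.04383 × 12.01 = 0.5264 g
mol H = 2 × (0.9874 / 18.02) = 0.1096; mass H = 0.1096 × 1.008 = 0.1105 g
mass O = 1.163 − (0.6369) = 0.5261 g → mol O = 0.03288
Smallest is O at 0.03288 mol; normalising gives C 1.333, H 3.333, O 1.000
×3: C 4.00, H 10.00, O 3.00 → C4H10O3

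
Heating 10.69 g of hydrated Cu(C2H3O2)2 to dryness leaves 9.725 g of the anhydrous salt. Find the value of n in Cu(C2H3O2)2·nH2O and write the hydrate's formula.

Mass of water lost = 10.69 − 9.725 = 0.965 g → 0.965 / 18.02 = 0.05355 mol H2O
Molar mass of Cu(C2H3O2)2 = 181.64 g/mol → mol Cu(C2H3O2)2 = 9.725 / 181.64 = 0.05354
n = 0.05355 / 0.05354 = 1.00 ≈ 1 → Cu(C2H3O2)2·H2O

Cu(C2H3O2)2·H2O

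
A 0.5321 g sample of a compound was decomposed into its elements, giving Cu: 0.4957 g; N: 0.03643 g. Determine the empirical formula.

Cu3N

Cu: 0.4957 g ÷ 63.55 g/mol = 0.0078 mol
N: 0.03643 g ÷ 14.01 g/mol = 0.0026 mol
Smallest is N at 0.0026 mol; normalising gives Cu 3.000, N 1.000
Ratio ≈ 3:1, so the empirical formula is Cu3N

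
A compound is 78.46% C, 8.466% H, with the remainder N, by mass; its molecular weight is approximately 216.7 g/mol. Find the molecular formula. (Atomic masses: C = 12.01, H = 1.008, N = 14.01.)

C14H18N2

Assume 100 g: 78.46 g C, 8.466 g H, 13.074 g N.
C: 78.46 g ÷ 12.01 g/mol = 6.533 mol
H: 8.466 g ÷ 1.008 g/mol = 8.399 mol
N: 13.074 g ÷ 14.01 g/mol = 0.9332 mol
Divide by the smallest (0.9332 mol N): C 7.001, H 9.000, N 1.000
→ C7H9N
Empirical-formula mass = 107.15 g/mol
n = 216.7 / 107.15 = 2.02 ≈ 2
Molecular formula = (C7H9N)×2 = C14H18N2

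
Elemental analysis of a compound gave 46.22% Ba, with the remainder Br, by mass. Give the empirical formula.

Assume 100 g: 46.22 g Ba, 53.78 g Br.
Ba: 46.22 g ÷ 137.33 g/mol = 0.3366 mol
Br: 53.78 g ÷ 79.90 g/mol = 0.6731 mol
Smallest is Ba at 0.3366 mol; normalising gives Ba 1.000, Br 2.000
Ratio ≈ 1:2, so the empirical formula is BaBr2

BaBr2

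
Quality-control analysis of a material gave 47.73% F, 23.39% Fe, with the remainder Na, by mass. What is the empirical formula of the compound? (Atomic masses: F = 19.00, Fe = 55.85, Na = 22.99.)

F6FeNa3

Assume 100 g: 47.73 g F, 23.39 g Fe, 28.88 g Na.
n(F) = 47.73/19.00 = 2.512, n(Fe) = 23.39/55.85 = 0.4188, n(Na) = 28.88/22.99 = 1.256
Ratios (÷ 0.4188): F 5.998, Fe 1.000, Na 3.000
≈ 6:1:3 → F6FeNa3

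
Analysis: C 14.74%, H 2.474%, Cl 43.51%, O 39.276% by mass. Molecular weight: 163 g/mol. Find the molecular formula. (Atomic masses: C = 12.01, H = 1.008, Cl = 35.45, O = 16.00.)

Assume 100 g: 14.74 g C, 2.474 g H, 43.51 g Cl, 39.276 g O.
n(C) = 14.74/12.01 = 1.227, n(H) = 2.474/1.008 = 2.454, n(Cl) = 43.51/35.45 = 1.227, n(O) = 39.276/16.00 = 2.455
Smallest is C at 1.227 mol; normalising gives C 1.000, H 2.000, Cl 1.000, O 2.000
→ CH2ClO2
Empirical-formula mass = 81.48 g/mol
n = 163 / 81.48 = 2.00 ≈ 2
Molecular formula = (CH2ClO2)×2 = C2H4Cl2O4

C2H4Cl2O4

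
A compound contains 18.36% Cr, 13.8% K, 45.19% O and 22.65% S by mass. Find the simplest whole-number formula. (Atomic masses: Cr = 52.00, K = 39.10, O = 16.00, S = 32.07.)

CrKO8S2

Assume 100 g: 18.36 g Cr, 13.8 g K, 45.19 g O, 22.65 g S.
Moles — Cr: 18.36 / 52.00 = 0.3531 mol; K: 13.8 / 39.10 = 0.3529 mol; O: 45.19 / 16.00 = 2.824 mol; S: 22.65 / 32.07 = 0.7063 mol
Smallest is K at 0.3529 mol; normalising gives Cr 1.000, K 1.000, O 8.002, S 2.001
Ratio ≈ 1:1:8:2, so the empirical formula is CrKO8S2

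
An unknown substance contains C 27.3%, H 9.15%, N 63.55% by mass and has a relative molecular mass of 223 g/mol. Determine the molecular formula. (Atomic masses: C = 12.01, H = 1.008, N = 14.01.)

C5H20N10

Assume 100 g: 27.3 g C, 9.15 g H, 63.55 g N.
n(C) = 27.3/12.01 = 2.273, n(H) = 9.15/1.008 = 9.077, n(N) = 63.55/14.01 = 4.536
Smallest is C at 2.273 mol; normalising gives C 1.000, H 3.993, N 1.996
≈ 1:4:2 → CH4N2
Empirical-formula mass = 44.06 g/mol
n = 223 / 44.06 = 5.06 ≈ 5
Molecular formula = (CH4N2)×5 = C5H20N10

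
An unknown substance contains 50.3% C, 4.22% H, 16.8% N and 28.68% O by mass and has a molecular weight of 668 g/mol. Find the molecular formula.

C28H28N8O12

Assume 100 g: 50.3 g C, 4.22 g H, 16.8 g N, 28.68 g O.
n(C) = 50.3/12.01 = 4.188, n(H) = 4.22/1.008 = 4.187, n(N) = 16.8/14.01 = 1.199, n(O) = 28.68/16.00 = 1.792
Ratios (÷ 1.199): C 3.493, H 3.491, N 1.000, O 1.495
×2: C 6.99, H 6.98, N 2.00, O 2.99 → C7H7N2O3
Empirical-formula mass = 167.15 g/mol
n = 668 / 167.15 = 4.00 ≈ 4
Molecular formula = (C7H7N2O3)×4 = C28H28N8O12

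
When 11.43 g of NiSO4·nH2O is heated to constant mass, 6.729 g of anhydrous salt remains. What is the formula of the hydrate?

Mass of water lost = 11.43 − 6.729 = 4.701 g → 4.701 / 18.02 = 0.2609 mol H2O
Molar mass of NiSO4 = 154.76 g/mol → mol NiSO4 = 6.729 / 154.76 = 0.04348
n = 0.2609 / 0.04348 = 6.00 ≈ 6 → NiSO4·6H2O

NiSO4·6H2O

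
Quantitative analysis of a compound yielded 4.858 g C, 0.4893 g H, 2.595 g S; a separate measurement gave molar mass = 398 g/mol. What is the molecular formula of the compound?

Moles — C: 4.858 / 12.01 = 0.4045 mol; H: 0.4893 / 1.008 = 0.4854 mol; S: 2.595 / 32.07 = 0.08092 mol
Smallest is S at 0.08092 mol; normalising gives C 4.999, H 5.999, S 1.000
→ C5H6S
Empirical-formula mass = 98.17 g/mol
n = 398 / 98.17 = 4.05 ≈ 4
Molecular formula = (C5H6S)×4 = C20H24S4

C20H24S4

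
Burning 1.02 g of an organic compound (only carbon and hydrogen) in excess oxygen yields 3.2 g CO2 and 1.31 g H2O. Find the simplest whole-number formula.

mol C = 3.2 / 44.01 = 0.07271; mass C = 0.07271 × 12.01 = 0.8733 g
mol H = 2 × (1.31 / 18.02) = 0.1454; mass H = 0.1454 × 1.008 = 0.1466 g
Divide by the smallest (0.07271 mol C): C 1.000, H 2.000
Ratio ≈ 1:2, so the empirical formula is CH2

CH2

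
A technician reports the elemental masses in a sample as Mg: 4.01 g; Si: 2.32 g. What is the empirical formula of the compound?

Moles — Mg: 4.01 / 24.31 = 0.165 mol; Si: 2.32 / 28.09 = 0.08259 mol
Ratios (÷ 0.08259): Mg 1.997, Si 1.000
≈ 2:1 → Mg2Si

Mg2Si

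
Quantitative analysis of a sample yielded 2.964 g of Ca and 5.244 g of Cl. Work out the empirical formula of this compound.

Moles — Ca: 2.964 / 40.08 = 0.07395 mol; Cl: 5.244 / 35.45 = 0.1479 mol
Smallest is Ca at 0.07395 mol; normalising gives Ca 1.000, Cl 2.000
≈ 1:2 → CaCl2

CaCl2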